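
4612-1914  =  2698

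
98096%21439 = 12340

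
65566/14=4683+2/7 = 4683.29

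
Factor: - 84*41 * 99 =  - 340956 = - 2^2*3^3* 7^1*11^1*41^1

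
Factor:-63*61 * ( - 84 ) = 2^2*3^3*7^2* 61^1 = 322812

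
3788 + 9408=13196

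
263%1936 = 263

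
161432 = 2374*68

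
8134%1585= 209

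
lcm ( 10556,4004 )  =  116116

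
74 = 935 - 861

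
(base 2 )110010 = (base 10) 50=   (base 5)200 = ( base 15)35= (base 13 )3b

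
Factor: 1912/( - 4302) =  - 4/9 = - 2^2*3^ ( - 2 ) 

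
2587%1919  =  668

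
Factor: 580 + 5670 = 2^1*5^5 = 6250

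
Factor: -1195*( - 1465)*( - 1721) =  - 3012911675 = - 5^2*239^1*293^1*1721^1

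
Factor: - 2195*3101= - 6806695  =  -5^1*7^1*  439^1*443^1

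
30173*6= 181038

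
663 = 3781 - 3118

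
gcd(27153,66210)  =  3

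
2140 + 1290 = 3430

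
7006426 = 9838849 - 2832423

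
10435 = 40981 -30546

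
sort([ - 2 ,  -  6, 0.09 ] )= [-6, - 2,0.09 ]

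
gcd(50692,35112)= 76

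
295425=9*32825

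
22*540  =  11880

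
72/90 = 4/5 = 0.80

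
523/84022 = 523/84022 = 0.01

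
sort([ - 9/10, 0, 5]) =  [- 9/10,  0, 5]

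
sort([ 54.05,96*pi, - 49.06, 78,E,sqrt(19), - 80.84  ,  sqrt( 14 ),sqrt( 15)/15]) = [ - 80.84,-49.06,sqrt( 15)/15,E,sqrt( 14),sqrt( 19), 54.05, 78, 96*pi]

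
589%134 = 53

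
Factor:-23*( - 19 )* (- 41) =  - 19^1*23^1*41^1  =  -17917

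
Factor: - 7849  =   - 47^1*167^1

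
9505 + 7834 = 17339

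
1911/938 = 273/134 = 2.04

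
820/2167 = 820/2167 =0.38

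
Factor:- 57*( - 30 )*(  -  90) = -2^2*3^4*5^2*19^1 = - 153900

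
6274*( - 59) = -370166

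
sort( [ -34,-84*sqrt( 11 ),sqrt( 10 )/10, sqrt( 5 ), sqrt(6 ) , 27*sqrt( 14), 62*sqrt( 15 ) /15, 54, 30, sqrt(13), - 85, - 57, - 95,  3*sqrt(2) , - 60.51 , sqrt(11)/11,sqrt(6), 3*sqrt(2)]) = [ - 84*sqrt( 11), - 95,-85, - 60.51,-57, - 34, sqrt(11 ) /11, sqrt ( 10) /10 , sqrt( 5),  sqrt( 6),sqrt( 6 ), sqrt ( 13), 3*sqrt(2), 3*sqrt( 2),62*sqrt( 15) /15,30 , 54, 27*sqrt( 14) ]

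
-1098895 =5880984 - 6979879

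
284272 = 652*436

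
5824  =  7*832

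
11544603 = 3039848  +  8504755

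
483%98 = 91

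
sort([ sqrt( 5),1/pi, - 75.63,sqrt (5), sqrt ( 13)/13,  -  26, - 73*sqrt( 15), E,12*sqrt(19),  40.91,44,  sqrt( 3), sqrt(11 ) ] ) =[ - 73*sqrt( 15), - 75.63, - 26 , sqrt( 13)/13,  1/pi,sqrt( 3),  sqrt (5 ), sqrt( 5 ),E,sqrt (11),40.91, 44, 12 *sqrt( 19)]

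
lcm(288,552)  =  6624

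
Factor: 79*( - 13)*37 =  - 37999 =- 13^1*37^1*79^1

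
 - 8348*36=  - 300528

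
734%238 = 20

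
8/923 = 8/923 = 0.01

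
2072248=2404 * 862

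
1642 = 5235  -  3593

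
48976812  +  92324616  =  141301428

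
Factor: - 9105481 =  - 7^1*11^1*118253^1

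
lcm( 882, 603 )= 59094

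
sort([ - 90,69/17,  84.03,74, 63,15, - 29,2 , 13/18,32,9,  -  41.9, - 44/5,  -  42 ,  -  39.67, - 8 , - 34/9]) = [ - 90, - 42,  -  41.9 , - 39.67, - 29, - 44/5 , - 8, - 34/9,13/18, 2, 69/17,9, 15,32,63,74,84.03] 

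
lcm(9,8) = 72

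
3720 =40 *93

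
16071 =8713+7358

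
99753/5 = 99753/5 = 19950.60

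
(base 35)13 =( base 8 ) 46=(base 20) 1i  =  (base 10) 38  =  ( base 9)42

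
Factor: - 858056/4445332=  - 2^1*283^1*379^1*1111333^( - 1 )= - 214514/1111333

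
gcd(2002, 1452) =22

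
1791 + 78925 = 80716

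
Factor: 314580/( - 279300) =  - 5^ ( - 1)*19^ ( -1 ) * 107^1 =-107/95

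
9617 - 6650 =2967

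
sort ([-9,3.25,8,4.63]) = [ - 9,3.25,4.63 , 8]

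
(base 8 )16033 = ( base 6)53151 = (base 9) 10774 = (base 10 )7195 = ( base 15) 21ea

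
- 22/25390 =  - 1 + 12684/12695  =  - 0.00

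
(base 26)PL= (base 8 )1237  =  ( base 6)3035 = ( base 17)258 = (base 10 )671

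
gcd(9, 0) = 9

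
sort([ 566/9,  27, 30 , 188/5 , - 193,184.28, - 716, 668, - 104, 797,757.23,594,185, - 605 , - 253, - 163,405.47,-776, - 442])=[ - 776, - 716 , - 605, - 442, - 253,-193, - 163, - 104,27,30, 188/5,566/9,184.28,185,405.47,594,668,757.23,797 ] 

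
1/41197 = 1/41197= 0.00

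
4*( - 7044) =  - 28176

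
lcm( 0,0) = 0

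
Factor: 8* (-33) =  - 2^3 * 3^1*11^1 = - 264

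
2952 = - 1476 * ( - 2 ) 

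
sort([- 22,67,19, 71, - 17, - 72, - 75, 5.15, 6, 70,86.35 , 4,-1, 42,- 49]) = [ - 75, - 72, - 49, - 22,-17,-1 , 4, 5.15, 6,19  ,  42,67,70,71,  86.35]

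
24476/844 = 29= 29.00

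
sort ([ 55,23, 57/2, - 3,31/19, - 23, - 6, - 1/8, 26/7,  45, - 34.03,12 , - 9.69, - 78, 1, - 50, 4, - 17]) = [ - 78, - 50, - 34.03, - 23, - 17, - 9.69, - 6  ,-3, - 1/8,1, 31/19,26/7,4,12,23,57/2, 45,55]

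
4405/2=2202+1/2 =2202.50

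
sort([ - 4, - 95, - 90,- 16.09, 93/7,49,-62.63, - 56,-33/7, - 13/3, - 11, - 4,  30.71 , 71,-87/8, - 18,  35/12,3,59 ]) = [-95,-90,-62.63, - 56, - 18,-16.09,-11, - 87/8,  -  33/7, - 13/3,-4, - 4,35/12,3 , 93/7, 30.71, 49,59,71 ]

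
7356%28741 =7356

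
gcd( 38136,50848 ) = 12712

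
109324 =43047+66277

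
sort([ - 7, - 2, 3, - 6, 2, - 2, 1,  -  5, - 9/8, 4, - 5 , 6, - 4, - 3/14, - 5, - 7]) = [ - 7, - 7, - 6, - 5, - 5, - 5,  -  4, - 2, - 2, - 9/8, - 3/14,1, 2,3,  4,  6]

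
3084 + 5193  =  8277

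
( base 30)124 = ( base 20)284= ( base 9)1281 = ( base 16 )3C4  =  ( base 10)964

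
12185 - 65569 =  - 53384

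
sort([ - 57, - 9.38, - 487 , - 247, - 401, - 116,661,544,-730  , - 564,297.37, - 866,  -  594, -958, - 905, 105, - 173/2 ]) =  [ - 958, - 905 , - 866,- 730, - 594, - 564, -487, - 401, - 247,  -  116 ,-173/2, - 57, - 9.38 , 105,297.37, 544,661] 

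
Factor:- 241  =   - 241^1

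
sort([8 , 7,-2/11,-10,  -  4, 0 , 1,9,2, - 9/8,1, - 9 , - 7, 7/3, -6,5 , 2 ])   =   [ - 10, - 9, - 7, - 6, - 4,- 9/8,  -  2/11, 0,1,1,2,2,7/3,5,7, 8,9] 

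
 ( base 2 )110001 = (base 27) 1M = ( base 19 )2b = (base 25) 1o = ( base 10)49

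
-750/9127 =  - 1 + 8377/9127 = - 0.08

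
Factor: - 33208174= - 2^1 * 17^1*617^1*1583^1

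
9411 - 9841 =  - 430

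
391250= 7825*50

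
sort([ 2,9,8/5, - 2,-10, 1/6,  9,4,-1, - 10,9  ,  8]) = [ - 10, - 10,-2,  -  1, 1/6, 8/5,2,4,8, 9,9,9]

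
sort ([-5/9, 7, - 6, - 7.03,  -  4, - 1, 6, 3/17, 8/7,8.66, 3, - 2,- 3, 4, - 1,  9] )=[ -7.03, - 6, - 4 , - 3,-2, - 1, - 1, - 5/9, 3/17, 8/7, 3,4, 6,7,  8.66,9 ]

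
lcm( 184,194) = 17848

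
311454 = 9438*33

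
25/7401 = 25/7401 = 0.00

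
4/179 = 4/179  =  0.02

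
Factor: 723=3^1*241^1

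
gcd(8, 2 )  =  2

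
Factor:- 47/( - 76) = 2^( - 2 ) * 19^ (-1)*47^1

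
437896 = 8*54737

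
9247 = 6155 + 3092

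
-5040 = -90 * 56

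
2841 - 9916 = -7075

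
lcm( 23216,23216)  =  23216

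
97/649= 97/649  =  0.15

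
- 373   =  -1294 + 921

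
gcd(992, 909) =1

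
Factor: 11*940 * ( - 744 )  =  - 2^5*3^1*5^1 * 11^1 * 31^1* 47^1 = - 7692960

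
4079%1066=881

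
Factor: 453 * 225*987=3^4*5^2*7^1*47^1 *151^1=100599975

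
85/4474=85/4474  =  0.02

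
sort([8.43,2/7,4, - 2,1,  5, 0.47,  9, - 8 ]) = [ - 8,-2, 2/7,0.47,1,4,  5 , 8.43,9 ] 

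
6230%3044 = 142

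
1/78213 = 1/78213=   0.00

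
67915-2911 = 65004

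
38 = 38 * 1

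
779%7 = 2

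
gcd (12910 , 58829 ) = 1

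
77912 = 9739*8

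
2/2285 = 2/2285 = 0.00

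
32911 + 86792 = 119703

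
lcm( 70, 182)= 910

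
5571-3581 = 1990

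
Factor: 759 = 3^1*11^1*23^1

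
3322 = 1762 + 1560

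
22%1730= 22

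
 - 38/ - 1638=19/819 = 0.02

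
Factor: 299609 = 53^1*5653^1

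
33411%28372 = 5039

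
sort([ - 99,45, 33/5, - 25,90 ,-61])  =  [-99, - 61, - 25,33/5,45,90]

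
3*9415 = 28245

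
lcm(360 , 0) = 0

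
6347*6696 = 42499512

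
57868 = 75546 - 17678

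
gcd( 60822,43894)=2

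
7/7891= 7/7891= 0.00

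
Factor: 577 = 577^1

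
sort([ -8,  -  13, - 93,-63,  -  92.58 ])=[ - 93, - 92.58,  -  63,-13,  -  8 ] 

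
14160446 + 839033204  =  853193650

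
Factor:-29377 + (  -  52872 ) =  -  233^1*353^1 = -82249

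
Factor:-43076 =  -  2^2*11^2*89^1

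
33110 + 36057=69167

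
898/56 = 449/28 = 16.04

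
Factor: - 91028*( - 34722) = 3160674216 = 2^3 * 3^3* 7^1 * 643^1 * 3251^1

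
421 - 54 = 367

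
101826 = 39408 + 62418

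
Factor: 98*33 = 2^1 * 3^1*7^2*11^1 =3234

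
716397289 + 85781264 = 802178553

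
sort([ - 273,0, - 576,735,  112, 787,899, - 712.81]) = [ - 712.81, - 576,-273,0,  112, 735 , 787,899] 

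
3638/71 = 51 + 17/71 = 51.24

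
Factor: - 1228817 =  - 29^1 *42373^1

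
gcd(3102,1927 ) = 47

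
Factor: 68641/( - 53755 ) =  - 5^( - 1)*13^( - 1 )*83^1= - 83/65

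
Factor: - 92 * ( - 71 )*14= 2^3*7^1*23^1 * 71^1 = 91448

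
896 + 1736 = 2632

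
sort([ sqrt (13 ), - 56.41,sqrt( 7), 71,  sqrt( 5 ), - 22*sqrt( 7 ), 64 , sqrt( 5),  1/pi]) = [ - 22*sqrt (7), - 56.41,1/pi, sqrt( 5) , sqrt( 5), sqrt(7 ),sqrt( 13),  64,71]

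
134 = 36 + 98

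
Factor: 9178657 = 17^1*539921^1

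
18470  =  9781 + 8689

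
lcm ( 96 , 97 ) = 9312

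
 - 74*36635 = -2710990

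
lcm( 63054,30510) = 945810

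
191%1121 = 191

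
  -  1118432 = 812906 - 1931338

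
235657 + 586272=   821929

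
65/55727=65/55727 = 0.00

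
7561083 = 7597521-36438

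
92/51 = 92/51 =1.80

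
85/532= 85/532 = 0.16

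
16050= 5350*3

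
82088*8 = 656704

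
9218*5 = 46090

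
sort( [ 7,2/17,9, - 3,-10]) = [ - 10, - 3, 2/17,7,9 ] 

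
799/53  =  15 + 4/53= 15.08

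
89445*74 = 6618930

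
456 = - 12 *( - 38) 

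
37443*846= 31676778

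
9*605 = 5445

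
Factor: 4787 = 4787^1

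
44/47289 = 4/4299 =0.00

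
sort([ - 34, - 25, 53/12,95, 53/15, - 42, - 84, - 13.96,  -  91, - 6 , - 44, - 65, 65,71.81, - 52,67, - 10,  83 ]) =[-91, - 84, - 65, - 52, - 44, -42, - 34, - 25, - 13.96, - 10,- 6,  53/15,53/12, 65,67,71.81, 83 , 95 ]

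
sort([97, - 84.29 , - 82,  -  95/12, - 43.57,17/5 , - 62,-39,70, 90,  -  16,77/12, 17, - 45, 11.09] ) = [  -  84.29, - 82, - 62, - 45, - 43.57, - 39,  -  16, - 95/12,17/5, 77/12,11.09,17, 70,90,97] 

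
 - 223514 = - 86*2599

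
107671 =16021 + 91650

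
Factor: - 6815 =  -5^1*29^1*47^1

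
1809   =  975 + 834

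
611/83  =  611/83  =  7.36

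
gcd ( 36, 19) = 1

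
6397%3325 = 3072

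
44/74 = 22/37 = 0.59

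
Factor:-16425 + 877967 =2^1*11^1*39161^1= 861542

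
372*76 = 28272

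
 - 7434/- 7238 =531/517 = 1.03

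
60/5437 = 60/5437 = 0.01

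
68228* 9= 614052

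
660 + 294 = 954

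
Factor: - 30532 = -2^2 * 17^1*449^1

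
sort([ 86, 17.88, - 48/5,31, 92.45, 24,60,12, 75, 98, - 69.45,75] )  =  [ - 69.45, - 48/5,12,17.88, 24,31,60,75, 75, 86,92.45, 98 ]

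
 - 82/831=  - 1  +  749/831 = - 0.10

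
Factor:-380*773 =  - 293740 = - 2^2* 5^1*19^1 * 773^1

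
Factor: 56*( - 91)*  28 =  - 2^5 * 7^3 * 13^1= - 142688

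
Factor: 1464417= 3^2*162713^1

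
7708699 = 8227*937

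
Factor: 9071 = 47^1*193^1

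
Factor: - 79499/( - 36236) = 2^( - 2 )*7^1*41^1*277^1*9059^ (-1 )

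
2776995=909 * 3055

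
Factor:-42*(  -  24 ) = 1008=2^4*3^2 * 7^1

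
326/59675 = 326/59675 = 0.01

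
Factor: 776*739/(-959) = - 573464/959= -2^3*7^( - 1)*97^1*137^( - 1 )*739^1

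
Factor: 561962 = 2^1*29^1*9689^1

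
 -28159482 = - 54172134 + 26012652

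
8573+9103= 17676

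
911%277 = 80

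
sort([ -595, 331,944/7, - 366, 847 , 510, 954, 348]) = [ - 595, - 366,944/7,  331,  348,510, 847,954 ] 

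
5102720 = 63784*80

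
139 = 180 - 41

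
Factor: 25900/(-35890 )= - 70/97 = -2^1 * 5^1*7^1* 97^( - 1 )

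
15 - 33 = - 18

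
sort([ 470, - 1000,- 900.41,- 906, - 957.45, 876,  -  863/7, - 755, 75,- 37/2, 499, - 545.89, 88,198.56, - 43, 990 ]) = [  -  1000 , - 957.45, - 906,  -  900.41, - 755 ,-545.89, - 863/7, - 43,- 37/2, 75, 88,198.56, 470,499,  876 , 990]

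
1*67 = 67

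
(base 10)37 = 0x25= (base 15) 27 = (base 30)17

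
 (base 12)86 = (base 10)102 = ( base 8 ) 146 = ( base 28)3i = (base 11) 93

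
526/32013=526/32013=0.02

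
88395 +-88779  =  -384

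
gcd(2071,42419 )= 1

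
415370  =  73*5690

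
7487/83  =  7487/83  =  90.20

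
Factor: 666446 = 2^1*11^1*30293^1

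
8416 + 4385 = 12801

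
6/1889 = 6/1889  =  0.00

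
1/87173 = 1/87173 = 0.00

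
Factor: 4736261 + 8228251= 2^5 * 3^1 * 11^1*12277^1=12964512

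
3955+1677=5632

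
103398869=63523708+39875161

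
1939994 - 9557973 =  - 7617979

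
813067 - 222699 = 590368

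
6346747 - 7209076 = - 862329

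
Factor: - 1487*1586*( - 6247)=14732812354 =2^1*13^1*61^1*1487^1*6247^1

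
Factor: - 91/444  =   - 2^( - 2 )*3^( - 1) * 7^1*13^1*37^(-1)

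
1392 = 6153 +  - 4761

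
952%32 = 24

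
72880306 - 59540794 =13339512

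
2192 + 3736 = 5928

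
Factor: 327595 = 5^1 * 65519^1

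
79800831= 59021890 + 20778941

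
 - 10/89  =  -1 + 79/89 = - 0.11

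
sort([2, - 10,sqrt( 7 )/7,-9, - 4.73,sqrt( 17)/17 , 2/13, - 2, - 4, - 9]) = [ - 10,-9, - 9,-4.73, - 4, - 2,2/13,  sqrt( 17 )/17,sqrt(7)/7, 2]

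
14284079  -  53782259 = -39498180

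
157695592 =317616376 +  - 159920784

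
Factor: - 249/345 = -83/115 = -5^(- 1)*23^( - 1 ) * 83^1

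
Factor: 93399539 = 2557^1*36527^1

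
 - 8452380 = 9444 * ( - 895)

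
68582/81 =68582/81 = 846.69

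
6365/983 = 6365/983 = 6.48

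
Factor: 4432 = 2^4* 277^1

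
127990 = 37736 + 90254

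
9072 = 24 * 378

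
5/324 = 5/324 = 0.02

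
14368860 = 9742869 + 4625991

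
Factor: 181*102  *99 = 2^1 * 3^3*11^1*17^1*181^1 = 1827738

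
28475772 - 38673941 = -10198169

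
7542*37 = 279054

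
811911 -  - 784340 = 1596251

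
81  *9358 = 757998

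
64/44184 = 8/5523 = 0.00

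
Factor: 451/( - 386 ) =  - 2^ ( - 1)*11^1*41^1*193^( - 1)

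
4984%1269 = 1177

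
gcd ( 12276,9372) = 132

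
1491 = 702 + 789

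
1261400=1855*680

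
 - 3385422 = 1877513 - 5262935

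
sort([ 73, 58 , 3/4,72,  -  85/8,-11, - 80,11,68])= [ - 80,-11,-85/8,3/4, 11,58, 68 , 72, 73]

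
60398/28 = 30199/14 = 2157.07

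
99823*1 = 99823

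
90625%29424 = 2353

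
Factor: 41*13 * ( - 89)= -13^1*41^1*89^1 = - 47437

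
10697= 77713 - 67016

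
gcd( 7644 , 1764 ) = 588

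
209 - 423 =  - 214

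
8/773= 8/773 = 0.01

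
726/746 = 363/373= 0.97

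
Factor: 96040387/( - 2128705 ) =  - 5^( - 1 )*23^1 * 31^1*271^( - 1 )*1571^(  -  1)*134699^1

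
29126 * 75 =2184450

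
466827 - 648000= - 181173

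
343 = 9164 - 8821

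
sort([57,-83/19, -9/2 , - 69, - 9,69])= [ - 69,-9, - 9/2, - 83/19, 57,69 ] 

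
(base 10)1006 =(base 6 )4354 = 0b1111101110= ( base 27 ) 1A7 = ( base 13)5C5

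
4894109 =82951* 59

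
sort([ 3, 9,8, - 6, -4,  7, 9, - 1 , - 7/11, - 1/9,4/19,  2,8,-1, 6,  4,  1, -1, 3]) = [ - 6, - 4, - 1, - 1, - 1,-7/11,  -  1/9,  4/19,1,2, 3, 3,  4 , 6,  7, 8,  8,9,9 ]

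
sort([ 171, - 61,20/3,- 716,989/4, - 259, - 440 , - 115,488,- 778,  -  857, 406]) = [ - 857, - 778,-716, - 440, - 259,  -  115, - 61,20/3,171,989/4,406,488]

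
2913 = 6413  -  3500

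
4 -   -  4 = 8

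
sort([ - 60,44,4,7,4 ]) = [ - 60,4,4 , 7,44]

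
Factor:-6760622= - 2^1*11^1*307301^1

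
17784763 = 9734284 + 8050479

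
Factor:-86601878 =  - 2^1*11^2*357859^1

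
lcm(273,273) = 273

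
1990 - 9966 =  - 7976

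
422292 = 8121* 52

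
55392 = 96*577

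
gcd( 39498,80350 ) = 2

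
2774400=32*86700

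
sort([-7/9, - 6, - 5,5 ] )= [ - 6,-5, - 7/9, 5 ]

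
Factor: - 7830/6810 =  - 261/227 = - 3^2*29^1*227^(-1 )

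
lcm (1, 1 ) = 1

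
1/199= 1/199 =0.01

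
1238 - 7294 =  - 6056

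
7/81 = 7/81 = 0.09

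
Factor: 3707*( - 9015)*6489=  - 216853327845  =  - 3^3*5^1*7^1 * 11^1*103^1*337^1*601^1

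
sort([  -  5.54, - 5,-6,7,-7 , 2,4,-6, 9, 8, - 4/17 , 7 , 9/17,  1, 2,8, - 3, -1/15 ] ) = [-7 , - 6, - 6,-5.54,-5,-3, - 4/17,-1/15, 9/17, 1,2, 2,4,7,7, 8,8,9 ] 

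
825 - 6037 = -5212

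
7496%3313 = 870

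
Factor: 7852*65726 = 516080552 = 2^3*13^1*59^1 * 151^1 * 557^1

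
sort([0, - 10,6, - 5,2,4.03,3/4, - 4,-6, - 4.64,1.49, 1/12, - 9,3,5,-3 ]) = [ - 10, - 9, - 6,  -  5, - 4.64, - 4, - 3, 0,1/12, 3/4, 1.49,2,3, 4.03,5 , 6]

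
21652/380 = 56+ 93/95  =  56.98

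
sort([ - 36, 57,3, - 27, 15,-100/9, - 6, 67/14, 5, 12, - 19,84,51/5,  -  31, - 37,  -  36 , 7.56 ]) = [ - 37, - 36, - 36, - 31,  -  27 , - 19, - 100/9, - 6, 3 , 67/14, 5,7.56,51/5, 12,  15 , 57,84] 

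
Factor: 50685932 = 2^2*11^2*104723^1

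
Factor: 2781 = 3^3*103^1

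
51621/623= 82 + 535/623 = 82.86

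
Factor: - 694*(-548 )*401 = 2^3*137^1* 347^1*401^1 = 152505112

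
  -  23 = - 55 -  - 32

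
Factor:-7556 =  - 2^2*1889^1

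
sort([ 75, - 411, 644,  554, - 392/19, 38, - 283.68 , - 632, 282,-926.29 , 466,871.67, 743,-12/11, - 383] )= [ - 926.29, - 632,-411 ,  -  383, -283.68, - 392/19, - 12/11, 38, 75, 282, 466, 554, 644, 743, 871.67 ] 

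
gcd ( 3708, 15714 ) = 18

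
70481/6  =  70481/6 = 11746.83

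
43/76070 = 43/76070 = 0.00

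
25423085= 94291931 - 68868846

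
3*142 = 426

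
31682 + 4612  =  36294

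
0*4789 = 0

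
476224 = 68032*7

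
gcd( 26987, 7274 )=1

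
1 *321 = 321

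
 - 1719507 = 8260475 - 9979982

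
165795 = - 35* ( - 4737)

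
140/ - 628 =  - 35/157  =  - 0.22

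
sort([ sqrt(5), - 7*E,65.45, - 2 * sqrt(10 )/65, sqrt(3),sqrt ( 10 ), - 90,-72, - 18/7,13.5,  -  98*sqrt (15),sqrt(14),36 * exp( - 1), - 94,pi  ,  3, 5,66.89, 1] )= [ - 98*sqrt(15 ), - 94, - 90, - 72, - 7*E, - 18/7, - 2*sqrt( 10 )/65  ,  1, sqrt(3),sqrt (5),3 , pi, sqrt(10),sqrt(14 ), 5,36*exp( - 1), 13.5,  65.45, 66.89]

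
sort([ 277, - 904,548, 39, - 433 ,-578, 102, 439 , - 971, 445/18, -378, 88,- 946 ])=[ - 971, - 946, - 904,- 578, - 433, - 378, 445/18, 39,88, 102,277, 439, 548] 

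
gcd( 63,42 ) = 21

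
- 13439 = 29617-43056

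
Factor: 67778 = 2^1*33889^1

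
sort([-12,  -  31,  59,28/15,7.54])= [-31,-12 , 28/15,7.54,59 ]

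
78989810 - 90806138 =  - 11816328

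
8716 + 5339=14055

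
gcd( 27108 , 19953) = 27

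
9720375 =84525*115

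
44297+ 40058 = 84355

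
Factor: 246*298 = 2^2*3^1*41^1*149^1 = 73308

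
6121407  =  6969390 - 847983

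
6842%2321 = 2200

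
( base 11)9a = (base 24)4D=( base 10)109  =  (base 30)3j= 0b1101101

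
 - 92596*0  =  0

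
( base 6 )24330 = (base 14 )143C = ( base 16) DFE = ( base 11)2767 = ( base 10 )3582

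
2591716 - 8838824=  - 6247108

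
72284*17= 1228828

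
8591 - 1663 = 6928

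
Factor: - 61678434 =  - 2^1*3^1*10279739^1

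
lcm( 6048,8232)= 296352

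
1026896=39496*26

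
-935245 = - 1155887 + 220642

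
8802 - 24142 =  - 15340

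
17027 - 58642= - 41615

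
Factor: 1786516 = 2^2 * 29^1*15401^1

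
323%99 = 26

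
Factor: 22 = 2^1 * 11^1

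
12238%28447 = 12238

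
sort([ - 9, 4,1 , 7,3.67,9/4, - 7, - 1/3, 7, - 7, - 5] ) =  [ - 9, - 7, - 7, - 5,-1/3,1, 9/4, 3.67,4, 7, 7]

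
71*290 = 20590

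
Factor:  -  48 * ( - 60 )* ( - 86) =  - 247680 = -2^7 * 3^2*5^1*43^1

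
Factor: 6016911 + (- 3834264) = 3^1*17^1*42797^1=2182647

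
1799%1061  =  738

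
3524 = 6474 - 2950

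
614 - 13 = 601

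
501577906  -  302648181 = 198929725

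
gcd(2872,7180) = 1436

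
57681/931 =57681/931= 61.96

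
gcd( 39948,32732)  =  4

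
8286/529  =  15+351/529=15.66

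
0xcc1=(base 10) 3265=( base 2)110011000001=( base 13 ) 1642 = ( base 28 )44H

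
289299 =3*96433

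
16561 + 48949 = 65510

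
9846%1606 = 210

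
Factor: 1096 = 2^3*137^1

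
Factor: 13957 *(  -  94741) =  - 17^2*821^1*5573^1 = -  1322300137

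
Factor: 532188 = 2^2*3^2*14783^1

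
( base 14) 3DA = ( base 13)480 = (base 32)OC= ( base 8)1414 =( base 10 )780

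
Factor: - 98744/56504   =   - 7^( - 1)*1009^( - 1)*12343^1 = - 12343/7063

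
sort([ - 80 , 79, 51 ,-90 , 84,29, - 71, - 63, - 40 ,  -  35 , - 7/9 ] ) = [ - 90,-80, - 71, - 63 , - 40, - 35 , - 7/9, 29, 51,  79, 84]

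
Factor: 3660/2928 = 5/4 = 2^( - 2 ) * 5^1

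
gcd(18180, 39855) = 15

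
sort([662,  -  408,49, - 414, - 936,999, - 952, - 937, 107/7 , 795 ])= [ - 952,-937, - 936, - 414, - 408, 107/7,49,  662,795,999] 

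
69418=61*1138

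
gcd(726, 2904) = 726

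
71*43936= 3119456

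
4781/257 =18 + 155/257 = 18.60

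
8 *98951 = 791608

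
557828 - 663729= - 105901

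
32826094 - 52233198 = -19407104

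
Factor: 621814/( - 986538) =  - 3^( - 1 )*7^ ( -1 ) * 73^1*83^(-1) *283^(-1 )*4259^1 = -310907/493269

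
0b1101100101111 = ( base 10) 6959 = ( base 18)138b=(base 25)b39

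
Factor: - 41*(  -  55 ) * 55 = 124025= 5^2*11^2*41^1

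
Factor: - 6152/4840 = -769/605= - 5^ (-1 )*11^( - 2)*769^1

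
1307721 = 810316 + 497405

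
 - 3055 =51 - 3106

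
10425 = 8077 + 2348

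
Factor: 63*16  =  1008=2^4*3^2* 7^1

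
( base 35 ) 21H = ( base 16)9C6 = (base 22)53g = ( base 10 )2502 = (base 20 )652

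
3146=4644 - 1498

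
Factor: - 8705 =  - 5^1*1741^1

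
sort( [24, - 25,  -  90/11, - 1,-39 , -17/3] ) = [  -  39, - 25,  -  90/11,-17/3, - 1,  24 ]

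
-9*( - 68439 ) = 615951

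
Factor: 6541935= 3^1*5^1*257^1  *  1697^1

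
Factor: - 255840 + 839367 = 3^1*7^1*37^1*751^1 = 583527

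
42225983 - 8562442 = 33663541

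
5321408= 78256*68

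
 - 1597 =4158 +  - 5755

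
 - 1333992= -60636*22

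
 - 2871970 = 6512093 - 9384063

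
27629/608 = 27629/608 = 45.44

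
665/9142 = 95/1306 = 0.07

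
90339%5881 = 2124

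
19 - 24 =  - 5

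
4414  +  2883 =7297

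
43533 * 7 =304731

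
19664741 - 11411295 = 8253446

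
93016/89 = 93016/89 = 1045.12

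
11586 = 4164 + 7422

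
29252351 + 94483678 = 123736029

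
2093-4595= - 2502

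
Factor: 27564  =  2^2*3^1*2297^1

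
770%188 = 18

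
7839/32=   7839/32 = 244.97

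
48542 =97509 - 48967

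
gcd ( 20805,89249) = 1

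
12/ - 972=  - 1/81 =-0.01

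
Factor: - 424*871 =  - 369304 = -2^3*13^1*53^1 * 67^1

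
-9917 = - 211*47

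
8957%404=69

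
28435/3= 9478 + 1/3 = 9478.33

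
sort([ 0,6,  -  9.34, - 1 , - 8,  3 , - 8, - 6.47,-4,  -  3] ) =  [-9.34, - 8,-8, - 6.47,-4, - 3, - 1, 0, 3, 6] 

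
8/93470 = 4/46735 = 0.00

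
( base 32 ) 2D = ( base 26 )2P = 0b1001101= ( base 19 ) 41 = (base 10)77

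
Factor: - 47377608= - 2^3*3^1*23^1*85829^1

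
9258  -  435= 8823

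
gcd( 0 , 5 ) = 5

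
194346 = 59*3294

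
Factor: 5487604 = 2^2*41^1 * 33461^1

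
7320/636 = 610/53 = 11.51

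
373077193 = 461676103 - 88598910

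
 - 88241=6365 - 94606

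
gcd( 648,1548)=36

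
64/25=64/25=2.56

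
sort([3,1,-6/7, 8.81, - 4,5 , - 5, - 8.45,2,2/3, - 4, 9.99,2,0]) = [ - 8.45, - 5, - 4, - 4, - 6/7,0,2/3  ,  1,2,2,3,5,8.81, 9.99 ] 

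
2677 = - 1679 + 4356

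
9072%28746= 9072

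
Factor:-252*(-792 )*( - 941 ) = -2^5 * 3^4 *7^1 * 11^1 * 941^1 = - 187808544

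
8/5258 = 4/2629 = 0.00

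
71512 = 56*1277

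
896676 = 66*13586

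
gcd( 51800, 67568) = 8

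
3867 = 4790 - 923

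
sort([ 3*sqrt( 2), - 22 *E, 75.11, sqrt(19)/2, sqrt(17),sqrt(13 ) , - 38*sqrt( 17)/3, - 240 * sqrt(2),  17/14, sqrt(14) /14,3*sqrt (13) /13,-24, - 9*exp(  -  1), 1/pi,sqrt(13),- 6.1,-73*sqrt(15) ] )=[-240*sqrt( 2 ),  -  73*sqrt (15), - 22*E, - 38*sqrt( 17 )/3, - 24, - 6.1, - 9 * exp( - 1), sqrt(14)/14, 1/pi,3*sqrt(13)/13, 17/14 , sqrt(19)/2,sqrt(13),sqrt(13 ), sqrt(17), 3 *sqrt( 2), 75.11]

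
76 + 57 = 133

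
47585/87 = 47585/87 = 546.95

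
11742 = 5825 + 5917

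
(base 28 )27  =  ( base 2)111111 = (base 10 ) 63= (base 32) 1V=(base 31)21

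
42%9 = 6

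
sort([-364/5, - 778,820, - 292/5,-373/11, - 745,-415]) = [ - 778, - 745, - 415, - 364/5, - 292/5, - 373/11, 820]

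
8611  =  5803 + 2808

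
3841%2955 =886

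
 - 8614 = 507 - 9121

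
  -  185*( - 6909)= 1278165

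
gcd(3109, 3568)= 1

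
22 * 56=1232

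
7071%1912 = 1335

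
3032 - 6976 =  - 3944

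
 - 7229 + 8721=1492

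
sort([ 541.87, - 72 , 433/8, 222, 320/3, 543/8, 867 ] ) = [ - 72, 433/8,  543/8,320/3  ,  222,  541.87, 867 ]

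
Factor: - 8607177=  - 3^2 * 956353^1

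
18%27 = 18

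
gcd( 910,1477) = 7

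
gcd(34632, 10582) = 962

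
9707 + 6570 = 16277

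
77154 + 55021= 132175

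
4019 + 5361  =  9380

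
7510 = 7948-438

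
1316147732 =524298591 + 791849141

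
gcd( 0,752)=752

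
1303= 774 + 529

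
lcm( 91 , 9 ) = 819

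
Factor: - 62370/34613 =-2^1*3^4 * 5^1 * 7^1 * 11^1 * 34613^( - 1)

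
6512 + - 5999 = 513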